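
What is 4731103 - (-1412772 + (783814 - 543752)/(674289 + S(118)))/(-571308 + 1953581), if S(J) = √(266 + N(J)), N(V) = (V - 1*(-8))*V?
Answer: 424766655744626958354557/89781719819237093 + 240062*√15134/628472038734659651 ≈ 4.7311e+6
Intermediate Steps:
N(V) = V*(8 + V) (N(V) = (V + 8)*V = (8 + V)*V = V*(8 + V))
S(J) = √(266 + J*(8 + J))
4731103 - (-1412772 + (783814 - 543752)/(674289 + S(118)))/(-571308 + 1953581) = 4731103 - (-1412772 + (783814 - 543752)/(674289 + √(266 + 118*(8 + 118))))/(-571308 + 1953581) = 4731103 - (-1412772 + 240062/(674289 + √(266 + 118*126)))/1382273 = 4731103 - (-1412772 + 240062/(674289 + √(266 + 14868)))/1382273 = 4731103 - (-1412772 + 240062/(674289 + √15134))/1382273 = 4731103 - (-1412772/1382273 + 240062/(1382273*(674289 + √15134))) = 4731103 + (1412772/1382273 - 240062/(1382273*(674289 + √15134))) = 6539677349891/1382273 - 240062/(1382273*(674289 + √15134))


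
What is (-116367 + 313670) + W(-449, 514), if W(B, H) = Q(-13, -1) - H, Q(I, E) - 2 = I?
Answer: 196778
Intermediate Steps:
Q(I, E) = 2 + I
W(B, H) = -11 - H (W(B, H) = (2 - 13) - H = -11 - H)
(-116367 + 313670) + W(-449, 514) = (-116367 + 313670) + (-11 - 1*514) = 197303 + (-11 - 514) = 197303 - 525 = 196778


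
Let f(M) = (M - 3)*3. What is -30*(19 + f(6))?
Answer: -840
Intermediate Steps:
f(M) = -9 + 3*M (f(M) = (-3 + M)*3 = -9 + 3*M)
-30*(19 + f(6)) = -30*(19 + (-9 + 3*6)) = -30*(19 + (-9 + 18)) = -30*(19 + 9) = -30*28 = -840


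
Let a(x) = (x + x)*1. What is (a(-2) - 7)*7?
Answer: -77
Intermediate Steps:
a(x) = 2*x (a(x) = (2*x)*1 = 2*x)
(a(-2) - 7)*7 = (2*(-2) - 7)*7 = (-4 - 7)*7 = -11*7 = -77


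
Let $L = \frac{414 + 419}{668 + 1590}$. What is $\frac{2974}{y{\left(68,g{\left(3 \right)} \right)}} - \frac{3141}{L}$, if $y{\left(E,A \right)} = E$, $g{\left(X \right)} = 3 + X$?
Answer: $- \frac{14111893}{1666} \approx -8470.5$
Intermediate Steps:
$L = \frac{833}{2258} \approx 0.36891$
$\frac{2974}{y{\left(68,g{\left(3 \right)} \right)}} - \frac{3141}{L} = \frac{2974}{68} - \frac{3141}{\frac{833}{2258}} = 2974 \cdot \frac{1}{68} - \frac{7092378}{833} = \frac{1487}{34} - \frac{7092378}{833} = - \frac{14111893}{1666}$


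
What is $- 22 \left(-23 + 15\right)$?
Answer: $176$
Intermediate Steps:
$- 22 \left(-23 + 15\right) = \left(-22\right) \left(-8\right) = 176$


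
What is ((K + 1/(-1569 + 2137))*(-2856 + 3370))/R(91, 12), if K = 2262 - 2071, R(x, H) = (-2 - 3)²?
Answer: 27881673/7100 ≈ 3927.0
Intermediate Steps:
R(x, H) = 25 (R(x, H) = (-5)² = 25)
K = 191
((K + 1/(-1569 + 2137))*(-2856 + 3370))/R(91, 12) = ((191 + 1/(-1569 + 2137))*(-2856 + 3370))/25 = ((191 + 1/568)*514)*(1/25) = ((108489/568)*514)*(1/25) = (27881673/284)*(1/25) = 27881673/7100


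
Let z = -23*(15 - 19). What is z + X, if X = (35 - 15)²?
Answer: 492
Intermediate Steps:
z = 92 (z = -23*(-4) = 92)
X = 400 (X = 20² = 400)
z + X = 92 + 400 = 492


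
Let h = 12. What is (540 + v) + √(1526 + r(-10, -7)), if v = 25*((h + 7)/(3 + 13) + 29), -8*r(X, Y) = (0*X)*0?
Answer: 20715/16 + √1526 ≈ 1333.8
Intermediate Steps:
r(X, Y) = 0 (r(X, Y) = -0*X*0/8 = -0*0 = -⅛*0 = 0)
v = 12075/16 (v = 25*((12 + 7)/(3 + 13) + 29) = 25*(19/16 + 29) = 25*(483/16) = 12075/16 ≈ 754.69)
(540 + v) + √(1526 + r(-10, -7)) = (540 + 12075/16) + √(1526 + 0) = 20715/16 + √1526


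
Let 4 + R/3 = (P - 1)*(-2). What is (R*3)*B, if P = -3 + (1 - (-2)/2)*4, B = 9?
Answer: -972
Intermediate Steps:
P = 5 (P = -3 + (1 - (-2)/2)*4 = -3 + (1 - 1*(-1))*4 = -3 + (1 + 1)*4 = -3 + 2*4 = -3 + 8 = 5)
R = -36 (R = -12 + 3*((5 - 1)*(-2)) = -12 + 3*(4*(-2)) = -12 + 3*(-8) = -12 - 24 = -36)
(R*3)*B = -36*3*9 = -108*9 = -972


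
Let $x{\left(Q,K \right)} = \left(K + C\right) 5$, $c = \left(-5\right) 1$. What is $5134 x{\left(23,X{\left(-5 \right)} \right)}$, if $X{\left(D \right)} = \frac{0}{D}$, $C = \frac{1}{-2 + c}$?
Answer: $- \frac{25670}{7} \approx -3667.1$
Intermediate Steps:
$c = -5$
$C = - \frac{1}{7}$ ($C = \frac{1}{-2 - 5} = \frac{1}{-7} = - \frac{1}{7} \approx -0.14286$)
$X{\left(D \right)} = 0$
$x{\left(Q,K \right)} = - \frac{5}{7} + 5 K$ ($x{\left(Q,K \right)} = \left(K - \frac{1}{7}\right) 5 = \left(- \frac{1}{7} + K\right) 5 = - \frac{5}{7} + 5 K$)
$5134 x{\left(23,X{\left(-5 \right)} \right)} = 5134 \left(- \frac{5}{7} + 5 \cdot 0\right) = 5134 \left(- \frac{5}{7} + 0\right) = 5134 \left(- \frac{5}{7}\right) = - \frac{25670}{7}$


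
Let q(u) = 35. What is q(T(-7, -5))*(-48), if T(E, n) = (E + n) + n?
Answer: -1680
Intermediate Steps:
T(E, n) = E + 2*n
q(T(-7, -5))*(-48) = 35*(-48) = -1680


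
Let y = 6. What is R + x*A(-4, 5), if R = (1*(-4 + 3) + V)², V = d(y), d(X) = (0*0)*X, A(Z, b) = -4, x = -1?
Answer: 5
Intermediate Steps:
d(X) = 0 (d(X) = 0*X = 0)
V = 0
R = 1 (R = (1*(-4 + 3) + 0)² = (1*(-1) + 0)² = (-1 + 0)² = (-1)² = 1)
R + x*A(-4, 5) = 1 - 1*(-4) = 1 + 4 = 5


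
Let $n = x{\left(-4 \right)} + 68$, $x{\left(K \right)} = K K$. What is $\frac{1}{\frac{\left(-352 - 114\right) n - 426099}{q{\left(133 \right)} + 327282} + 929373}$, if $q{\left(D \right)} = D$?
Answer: $\frac{327415}{304290195552} \approx 1.076 \cdot 10^{-6}$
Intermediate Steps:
$x{\left(K \right)} = K^{2}$
$n = 84$ ($n = \left(-4\right)^{2} + 68 = 16 + 68 = 84$)
$\frac{1}{\frac{\left(-352 - 114\right) n - 426099}{q{\left(133 \right)} + 327282} + 929373} = \frac{1}{\frac{\left(-352 - 114\right) 84 - 426099}{133 + 327282} + 929373} = \frac{1}{\frac{\left(-466\right) 84 - 426099}{327415} + 929373} = \frac{1}{\left(-39144 - 426099\right) \frac{1}{327415} + 929373} = \frac{1}{\left(-465243\right) \frac{1}{327415} + 929373} = \frac{1}{- \frac{465243}{327415} + 929373} = \frac{1}{\frac{304290195552}{327415}} = \frac{327415}{304290195552}$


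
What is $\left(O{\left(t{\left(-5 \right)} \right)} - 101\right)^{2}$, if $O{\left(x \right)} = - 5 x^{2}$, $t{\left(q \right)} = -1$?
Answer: $11236$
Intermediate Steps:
$\left(O{\left(t{\left(-5 \right)} \right)} - 101\right)^{2} = \left(- 5 \left(-1\right)^{2} - 101\right)^{2} = \left(\left(-5\right) 1 - 101\right)^{2} = \left(-5 - 101\right)^{2} = \left(-106\right)^{2} = 11236$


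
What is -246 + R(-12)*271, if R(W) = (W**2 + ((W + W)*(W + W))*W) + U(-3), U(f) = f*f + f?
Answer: -1832748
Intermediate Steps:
U(f) = f + f**2 (U(f) = f**2 + f = f + f**2)
R(W) = 6 + W**2 + 4*W**3 (R(W) = (W**2 + ((W + W)*(W + W))*W) - 3*(1 - 3) = (W**2 + ((2*W)*(2*W))*W) - 3*(-2) = (W**2 + (4*W**2)*W) + 6 = (W**2 + 4*W**3) + 6 = 6 + W**2 + 4*W**3)
-246 + R(-12)*271 = -246 + (6 + (-12)**2 + 4*(-12)**3)*271 = -246 + (6 + 144 + 4*(-1728))*271 = -246 + (6 + 144 - 6912)*271 = -246 - 6762*271 = -246 - 1832502 = -1832748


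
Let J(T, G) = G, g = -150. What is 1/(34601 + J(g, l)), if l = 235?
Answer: 1/34836 ≈ 2.8706e-5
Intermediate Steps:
1/(34601 + J(g, l)) = 1/(34601 + 235) = 1/34836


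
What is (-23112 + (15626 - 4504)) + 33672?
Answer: 21682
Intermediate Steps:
(-23112 + (15626 - 4504)) + 33672 = (-23112 + 11122) + 33672 = -11990 + 33672 = 21682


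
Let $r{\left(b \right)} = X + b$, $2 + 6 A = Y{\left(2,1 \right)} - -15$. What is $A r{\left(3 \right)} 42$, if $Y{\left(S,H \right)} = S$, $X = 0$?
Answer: $315$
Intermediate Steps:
$A = \frac{5}{2}$ ($A = - \frac{1}{3} + \frac{2 - -15}{6} = - \frac{1}{3} + \frac{2 + 15}{6} = - \frac{1}{3} + \frac{1}{6} \cdot 17 = - \frac{1}{3} + \frac{17}{6} = \frac{5}{2} \approx 2.5$)
$r{\left(b \right)} = b$ ($r{\left(b \right)} = 0 + b = b$)
$A r{\left(3 \right)} 42 = \frac{5}{2} \cdot 3 \cdot 42 = \frac{15}{2} \cdot 42 = 315$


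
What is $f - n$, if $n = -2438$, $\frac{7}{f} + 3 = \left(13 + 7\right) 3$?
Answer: $\frac{138973}{57} \approx 2438.1$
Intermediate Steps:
$f = \frac{7}{57}$ ($f = \frac{7}{-3 + \left(13 + 7\right) 3} = \frac{7}{-3 + 20 \cdot 3} = \frac{7}{-3 + 60} = \frac{7}{57} \approx 0.12281$)
$f - n = \frac{7}{57} - -2438 = \frac{7}{57} + 2438 = \frac{138973}{57}$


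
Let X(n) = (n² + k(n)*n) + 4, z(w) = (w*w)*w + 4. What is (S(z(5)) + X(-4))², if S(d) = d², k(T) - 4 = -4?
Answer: 277588921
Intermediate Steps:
k(T) = 0 (k(T) = 4 - 4 = 0)
z(w) = 4 + w³ (z(w) = w²*w + 4 = w³ + 4 = 4 + w³)
X(n) = 4 + n² (X(n) = (n² + 0*n) + 4 = (n² + 0) + 4 = n² + 4 = 4 + n²)
(S(z(5)) + X(-4))² = ((4 + 5³)² + (4 + (-4)²))² = ((4 + 125)² + (4 + 16))² = (129² + 20)² = (16641 + 20)² = 16661² = 277588921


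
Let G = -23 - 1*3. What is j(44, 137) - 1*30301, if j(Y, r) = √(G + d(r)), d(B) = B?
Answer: -30301 + √111 ≈ -30290.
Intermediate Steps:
G = -26 (G = -23 - 3 = -26)
j(Y, r) = √(-26 + r)
j(44, 137) - 1*30301 = √(-26 + 137) - 1*30301 = √111 - 30301 = -30301 + √111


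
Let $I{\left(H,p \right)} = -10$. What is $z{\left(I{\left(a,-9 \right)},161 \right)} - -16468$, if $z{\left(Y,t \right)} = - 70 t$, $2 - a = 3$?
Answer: $5198$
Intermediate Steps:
$a = -1$ ($a = 2 - 3 = -1$)
$z{\left(I{\left(a,-9 \right)},161 \right)} - -16468 = \left(-70\right) 161 - -16468 = -11270 + 16468 = 5198$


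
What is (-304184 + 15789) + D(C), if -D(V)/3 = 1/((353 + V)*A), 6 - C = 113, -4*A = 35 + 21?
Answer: -331077459/1148 ≈ -2.8840e+5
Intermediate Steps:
A = -14 (A = -(35 + 21)/4 = -¼*56 = -14)
C = -107 (C = 6 - 1*113 = 6 - 113 = -107)
D(V) = 3/(14*(353 + V)) (D(V) = -3/((353 + V)*(-14)) = -3*(-1)/((353 + V)*14) = -(-3)/(14*(353 + V)) = 3/(14*(353 + V)))
(-304184 + 15789) + D(C) = (-304184 + 15789) + 3/(14*(353 - 107)) = -288395 + (3/14)/246 = -288395 + (3/14)*(1/246) = -288395 + 1/1148 = -331077459/1148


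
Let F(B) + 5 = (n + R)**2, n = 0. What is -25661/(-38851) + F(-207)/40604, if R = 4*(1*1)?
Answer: 1042366605/1577506004 ≈ 0.66077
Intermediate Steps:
R = 4 (R = 4*1 = 4)
F(B) = 11 (F(B) = -5 + (0 + 4)**2 = -5 + 4**2 = -5 + 16 = 11)
-25661/(-38851) + F(-207)/40604 = -25661/(-38851) + 11/40604 = -25661*(-1/38851) + 11*(1/40604) = 25661/38851 + 11/40604 = 1042366605/1577506004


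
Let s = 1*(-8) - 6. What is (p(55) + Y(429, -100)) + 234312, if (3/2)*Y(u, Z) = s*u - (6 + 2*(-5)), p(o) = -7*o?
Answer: 689777/3 ≈ 2.2993e+5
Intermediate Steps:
s = -14 (s = -8 - 6 = -14)
Y(u, Z) = 8/3 - 28*u/3 (Y(u, Z) = 2*(-14*u - (6 + 2*(-5)))/3 = 2*(-14*u - (6 - 10))/3 = 2*(-14*u - 1*(-4))/3 = 2*(-14*u + 4)/3 = 2*(4 - 14*u)/3 = 8/3 - 28*u/3)
(p(55) + Y(429, -100)) + 234312 = (-7*55 + (8/3 - 28/3*429)) + 234312 = (-385 + (8/3 - 4004)) + 234312 = (-385 - 12004/3) + 234312 = -13159/3 + 234312 = 689777/3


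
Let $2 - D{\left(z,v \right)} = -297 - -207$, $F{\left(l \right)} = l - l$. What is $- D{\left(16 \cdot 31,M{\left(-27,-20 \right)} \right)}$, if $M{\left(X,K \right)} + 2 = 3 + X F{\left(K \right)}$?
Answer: $-92$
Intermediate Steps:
$F{\left(l \right)} = 0$
$M{\left(X,K \right)} = 1$ ($M{\left(X,K \right)} = -2 + \left(3 + X 0\right) = -2 + \left(3 + 0\right) = -2 + 3 = 1$)
$D{\left(z,v \right)} = 92$ ($D{\left(z,v \right)} = 2 - \left(-297 - -207\right) = 2 - \left(-297 + 207\right) = 2 - -90 = 2 + 90 = 92$)
$- D{\left(16 \cdot 31,M{\left(-27,-20 \right)} \right)} = \left(-1\right) 92 = -92$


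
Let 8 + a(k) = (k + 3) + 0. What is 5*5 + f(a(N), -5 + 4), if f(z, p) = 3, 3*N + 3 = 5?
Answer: 28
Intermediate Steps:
N = ⅔ (N = -1 + (⅓)*5 = -1 + 5/3 = ⅔ ≈ 0.66667)
a(k) = -5 + k (a(k) = -8 + ((k + 3) + 0) = -8 + ((3 + k) + 0) = -8 + (3 + k) = -5 + k)
5*5 + f(a(N), -5 + 4) = 5*5 + 3 = 25 + 3 = 28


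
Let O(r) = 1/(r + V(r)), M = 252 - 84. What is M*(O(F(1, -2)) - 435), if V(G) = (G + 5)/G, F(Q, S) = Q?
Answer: -73056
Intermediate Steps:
M = 168
V(G) = (5 + G)/G
O(r) = 1/(r + (5 + r)/r)
M*(O(F(1, -2)) - 435) = 168*(1/(5 + 1 + 1²) - 435) = 168*(1/(5 + 1 + 1) - 435) = 168*(1/7 - 435) = 168*(1*(⅐) - 435) = 168*(⅐ - 435) = 168*(-3044/7) = -73056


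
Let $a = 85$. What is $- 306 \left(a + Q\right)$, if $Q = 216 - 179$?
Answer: $-37332$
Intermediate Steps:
$Q = 37$ ($Q = 216 - 179 = 37$)
$- 306 \left(a + Q\right) = - 306 \left(85 + 37\right) = \left(-306\right) 122 = -37332$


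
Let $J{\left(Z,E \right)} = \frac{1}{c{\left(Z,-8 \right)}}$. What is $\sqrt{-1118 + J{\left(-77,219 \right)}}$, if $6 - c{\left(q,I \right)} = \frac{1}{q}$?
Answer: $\frac{i \sqrt{239628891}}{463} \approx 33.434 i$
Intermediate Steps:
$c{\left(q,I \right)} = 6 - \frac{1}{q}$
$J{\left(Z,E \right)} = \frac{1}{6 - \frac{1}{Z}}$
$\sqrt{-1118 + J{\left(-77,219 \right)}} = \sqrt{-1118 - \frac{77}{-1 + 6 \left(-77\right)}} = \sqrt{-1118 - \frac{77}{-1 - 462}} = \sqrt{-1118 - \frac{77}{-463}} = \sqrt{-1118 - - \frac{77}{463}} = \sqrt{-1118 + \frac{77}{463}} = \sqrt{- \frac{517557}{463}} = \frac{i \sqrt{239628891}}{463}$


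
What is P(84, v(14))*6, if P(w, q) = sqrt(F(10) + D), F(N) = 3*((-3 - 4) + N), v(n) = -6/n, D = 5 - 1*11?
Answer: 6*sqrt(3) ≈ 10.392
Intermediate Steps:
D = -6 (D = 5 - 11 = -6)
F(N) = -21 + 3*N (F(N) = 3*(-7 + N) = -21 + 3*N)
P(w, q) = sqrt(3) (P(w, q) = sqrt((-21 + 3*10) - 6) = sqrt((-21 + 30) - 6) = sqrt(9 - 6) = sqrt(3))
P(84, v(14))*6 = sqrt(3)*6 = 6*sqrt(3)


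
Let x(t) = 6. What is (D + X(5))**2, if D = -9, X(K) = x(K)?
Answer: 9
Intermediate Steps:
X(K) = 6
(D + X(5))**2 = (-9 + 6)**2 = (-3)**2 = 9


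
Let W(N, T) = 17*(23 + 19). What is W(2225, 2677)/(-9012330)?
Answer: -119/1502055 ≈ -7.9225e-5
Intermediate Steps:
W(N, T) = 714 (W(N, T) = 17*42 = 714)
W(2225, 2677)/(-9012330) = 714/(-9012330) = 714*(-1/9012330) = -119/1502055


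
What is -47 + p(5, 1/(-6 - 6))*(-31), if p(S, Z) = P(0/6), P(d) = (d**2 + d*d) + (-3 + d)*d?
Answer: -47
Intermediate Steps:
P(d) = 2*d**2 + d*(-3 + d) (P(d) = (d**2 + d**2) + d*(-3 + d) = 2*d**2 + d*(-3 + d))
p(S, Z) = 0 (p(S, Z) = 3*(0/6)*(-1 + 0/6) = 3*(0*(1/6))*(-1 + 0*(1/6)) = 3*0*(-1 + 0) = 3*0*(-1) = 0)
-47 + p(5, 1/(-6 - 6))*(-31) = -47 + 0*(-31) = -47 + 0 = -47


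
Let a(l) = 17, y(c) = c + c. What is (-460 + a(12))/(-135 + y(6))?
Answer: 443/123 ≈ 3.6016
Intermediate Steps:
y(c) = 2*c
(-460 + a(12))/(-135 + y(6)) = (-460 + 17)/(-135 + 2*6) = -443/(-135 + 12) = -443/(-123) = -443*(-1/123) = 443/123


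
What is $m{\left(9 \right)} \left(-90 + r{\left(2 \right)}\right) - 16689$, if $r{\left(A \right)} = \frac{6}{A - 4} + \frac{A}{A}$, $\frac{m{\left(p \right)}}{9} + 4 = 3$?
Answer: $-15861$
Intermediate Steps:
$m{\left(p \right)} = -9$ ($m{\left(p \right)} = -36 + 9 \cdot 3 = -36 + 27 = -9$)
$r{\left(A \right)} = 1 + \frac{6}{-4 + A}$ ($r{\left(A \right)} = \frac{6}{A - 4} + 1 = \frac{6}{-4 + A} + 1 = 1 + \frac{6}{-4 + A}$)
$m{\left(9 \right)} \left(-90 + r{\left(2 \right)}\right) - 16689 = - 9 \left(-90 + \frac{2 + 2}{-4 + 2}\right) - 16689 = - 9 \left(-90 + \frac{1}{-2} \cdot 4\right) - 16689 = - 9 \left(-90 - 2\right) - 16689 = \left(-9\right) \left(-92\right) - 16689 = 828 - 16689 = -15861$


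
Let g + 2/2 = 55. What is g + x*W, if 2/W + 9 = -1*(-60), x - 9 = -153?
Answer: 822/17 ≈ 48.353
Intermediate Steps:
x = -144 (x = 9 - 153 = -144)
g = 54 (g = -1 + 55 = 54)
W = 2/51 (W = 2/(-9 - 1*(-60)) = 2/(-9 + 60) = 2/51 ≈ 0.039216)
g + x*W = 54 - 144*2/51 = 54 - 96/17 = 822/17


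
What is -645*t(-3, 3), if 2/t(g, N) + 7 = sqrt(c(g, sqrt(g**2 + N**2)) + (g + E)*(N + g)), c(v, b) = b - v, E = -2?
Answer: 1290/(7 - sqrt(3 + 3*sqrt(2))) ≈ 299.39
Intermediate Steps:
t(g, N) = 2/(-7 + sqrt(sqrt(N**2 + g**2) - g + (-2 + g)*(N + g))) (t(g, N) = 2/(-7 + sqrt((sqrt(g**2 + N**2) - g) + (g - 2)*(N + g))) = 2/(-7 + sqrt((sqrt(N**2 + g**2) - g) + (-2 + g)*(N + g))) = 2/(-7 + sqrt(sqrt(N**2 + g**2) - g + (-2 + g)*(N + g))))
-645*t(-3, 3) = -1290/(-7 + sqrt((-3)**2 + sqrt(3**2 + (-3)**2) - 3*(-3) - 2*3 + 3*(-3))) = -1290/(-7 + sqrt(9 + sqrt(9 + 9) + 9 - 6 - 9)) = -1290/(-7 + sqrt(9 + sqrt(18) + 9 - 6 - 9)) = -1290/(-7 + sqrt(9 + 3*sqrt(2) + 9 - 6 - 9)) = -1290/(-7 + sqrt(3 + 3*sqrt(2)))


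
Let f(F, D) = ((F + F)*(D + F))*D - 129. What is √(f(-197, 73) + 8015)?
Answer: √3574374 ≈ 1890.6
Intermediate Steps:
f(F, D) = -129 + 2*D*F*(D + F) (f(F, D) = ((2*F)*(D + F))*D - 129 = (2*F*(D + F))*D - 129 = 2*D*F*(D + F) - 129 = -129 + 2*D*F*(D + F))
√(f(-197, 73) + 8015) = √((-129 + 2*73*(-197)² + 2*(-197)*73²) + 8015) = √((-129 + 2*73*38809 + 2*(-197)*5329) + 8015) = √((-129 + 5666114 - 2099626) + 8015) = √(3566359 + 8015) = √3574374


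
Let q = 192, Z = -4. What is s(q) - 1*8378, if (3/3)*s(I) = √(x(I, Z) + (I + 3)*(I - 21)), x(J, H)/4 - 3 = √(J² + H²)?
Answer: -8378 + √(33357 + 16*√2305) ≈ -8193.3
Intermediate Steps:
x(J, H) = 12 + 4*√(H² + J²) (x(J, H) = 12 + 4*√(J² + H²) = 12 + 4*√(H² + J²))
s(I) = √(12 + 4*√(16 + I²) + (-21 + I)*(3 + I)) (s(I) = √((12 + 4*√((-4)² + I²)) + (I + 3)*(I - 21)) = √((12 + 4*√(16 + I²)) + (3 + I)*(-21 + I)) = √((12 + 4*√(16 + I²)) + (-21 + I)*(3 + I)) = √(12 + 4*√(16 + I²) + (-21 + I)*(3 + I)))
s(q) - 1*8378 = √(-51 + 192² - 18*192 + 4*√(16 + 192²)) - 1*8378 = √(-51 + 36864 - 3456 + 4*√(16 + 36864)) - 8378 = √(-51 + 36864 - 3456 + 4*√36880) - 8378 = √(-51 + 36864 - 3456 + 4*(4*√2305)) - 8378 = √(-51 + 36864 - 3456 + 16*√2305) - 8378 = √(33357 + 16*√2305) - 8378 = -8378 + √(33357 + 16*√2305)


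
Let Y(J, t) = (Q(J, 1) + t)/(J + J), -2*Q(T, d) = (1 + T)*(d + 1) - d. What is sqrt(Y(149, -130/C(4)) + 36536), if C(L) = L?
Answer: sqrt(811122177)/149 ≈ 191.14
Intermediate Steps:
Q(T, d) = d/2 - (1 + T)*(1 + d)/2 (Q(T, d) = -((1 + T)*(d + 1) - d)/2 = -((1 + T)*(1 + d) - d)/2 = -(-d + (1 + T)*(1 + d))/2 = d/2 - (1 + T)*(1 + d)/2)
Y(J, t) = (-1/2 + t - J)/(2*J) (Y(J, t) = ((-1/2 - J/2 - 1/2*J*1) + t)/(J + J) = ((-1/2 - J/2 - J/2) + t)/((2*J)) = ((-1/2 - J) + t)*(1/(2*J)) = (-1/2 + t - J)*(1/(2*J)) = (-1/2 + t - J)/(2*J))
sqrt(Y(149, -130/C(4)) + 36536) = sqrt((1/4)*(-1 - 2*149 + 2*(-130/4))/149 + 36536) = sqrt((1/4)*(1/149)*(-1 - 298 + 2*(-130*1/4)) + 36536) = sqrt((1/4)*(1/149)*(-1 - 298 + 2*(-65/2)) + 36536) = sqrt((1/4)*(1/149)*(-1 - 298 - 65) + 36536) = sqrt((1/4)*(1/149)*(-364) + 36536) = sqrt(-91/149 + 36536) = sqrt(5443773/149) = sqrt(811122177)/149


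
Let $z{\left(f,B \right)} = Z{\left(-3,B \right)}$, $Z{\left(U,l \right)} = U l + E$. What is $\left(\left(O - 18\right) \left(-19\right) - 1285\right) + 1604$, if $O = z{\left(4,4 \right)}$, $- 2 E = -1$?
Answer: $\frac{1759}{2} \approx 879.5$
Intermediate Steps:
$E = \frac{1}{2}$ ($E = \left(- \frac{1}{2}\right) \left(-1\right) = \frac{1}{2} \approx 0.5$)
$Z{\left(U,l \right)} = \frac{1}{2} + U l$ ($Z{\left(U,l \right)} = U l + \frac{1}{2} = \frac{1}{2} + U l$)
$z{\left(f,B \right)} = \frac{1}{2} - 3 B$
$O = - \frac{23}{2}$ ($O = \frac{1}{2} - 12 = - \frac{23}{2} \approx -11.5$)
$\left(\left(O - 18\right) \left(-19\right) - 1285\right) + 1604 = \left(\left(- \frac{23}{2} - 18\right) \left(-19\right) - 1285\right) + 1604 = \left(\left(- \frac{59}{2}\right) \left(-19\right) - 1285\right) + 1604 = \left(\frac{1121}{2} - 1285\right) + 1604 = - \frac{1449}{2} + 1604 = \frac{1759}{2}$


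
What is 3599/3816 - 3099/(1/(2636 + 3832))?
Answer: -76489167313/3816 ≈ -2.0044e+7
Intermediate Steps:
3599/3816 - 3099/(1/(2636 + 3832)) = 3599*(1/3816) - 3099/(1/6468) = 3599/3816 - 3099/1/6468 = 3599/3816 - 3099*6468 = 3599/3816 - 20044332 = -76489167313/3816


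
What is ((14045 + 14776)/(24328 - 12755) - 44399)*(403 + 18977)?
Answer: -9957459620280/11573 ≈ -8.6040e+8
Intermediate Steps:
((14045 + 14776)/(24328 - 12755) - 44399)*(403 + 18977) = (28821/11573 - 44399)*19380 = -513800806/11573*19380 = -9957459620280/11573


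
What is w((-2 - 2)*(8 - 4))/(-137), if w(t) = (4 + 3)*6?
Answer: -42/137 ≈ -0.30657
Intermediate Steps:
w(t) = 42 (w(t) = 7*6 = 42)
w((-2 - 2)*(8 - 4))/(-137) = 42/(-137) = 42*(-1/137) = -42/137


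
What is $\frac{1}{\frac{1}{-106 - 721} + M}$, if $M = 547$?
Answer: $\frac{827}{452368} \approx 0.0018282$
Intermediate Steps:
$\frac{1}{\frac{1}{-106 - 721} + M} = \frac{1}{\frac{1}{-106 - 721} + 547} = \frac{1}{\frac{1}{-827} + 547} = \frac{1}{- \frac{1}{827} + 547} = \frac{1}{\frac{452368}{827}} = \frac{827}{452368}$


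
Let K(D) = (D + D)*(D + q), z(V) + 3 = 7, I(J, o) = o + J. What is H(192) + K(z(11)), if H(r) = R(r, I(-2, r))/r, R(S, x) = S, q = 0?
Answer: 33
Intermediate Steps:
I(J, o) = J + o
z(V) = 4 (z(V) = -3 + 7 = 4)
H(r) = 1 (H(r) = r/r = 1)
K(D) = 2*D² (K(D) = (D + D)*(D + 0) = (2*D)*D = 2*D²)
H(192) + K(z(11)) = 1 + 2*4² = 1 + 2*16 = 1 + 32 = 33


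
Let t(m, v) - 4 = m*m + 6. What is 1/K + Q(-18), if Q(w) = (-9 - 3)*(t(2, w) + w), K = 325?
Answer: 15601/325 ≈ 48.003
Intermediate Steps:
t(m, v) = 10 + m**2 (t(m, v) = 4 + (m*m + 6) = 4 + (m**2 + 6) = 4 + (6 + m**2) = 10 + m**2)
Q(w) = -168 - 12*w (Q(w) = (-9 - 3)*((10 + 2**2) + w) = -12*((10 + 4) + w) = -12*(14 + w) = -168 - 12*w)
1/K + Q(-18) = 1/325 + (-168 - 12*(-18)) = 1/325 + (-168 + 216) = 1/325 + 48 = 15601/325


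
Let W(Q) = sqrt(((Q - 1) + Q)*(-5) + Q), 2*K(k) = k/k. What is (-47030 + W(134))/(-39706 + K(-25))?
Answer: 94060/79411 - 2*I*sqrt(1201)/79411 ≈ 1.1845 - 0.00087281*I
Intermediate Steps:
K(k) = 1/2 (K(k) = (k/k)/2 = (1/2)*1 = 1/2)
W(Q) = sqrt(5 - 9*Q) (W(Q) = sqrt(((-1 + Q) + Q)*(-5) + Q) = sqrt((-1 + 2*Q)*(-5) + Q) = sqrt((5 - 10*Q) + Q) = sqrt(5 - 9*Q))
(-47030 + W(134))/(-39706 + K(-25)) = (-47030 + sqrt(5 - 9*134))/(-39706 + 1/2) = (-47030 + sqrt(5 - 1206))/(-79411/2) = (-47030 + sqrt(-1201))*(-2/79411) = (-47030 + I*sqrt(1201))*(-2/79411) = 94060/79411 - 2*I*sqrt(1201)/79411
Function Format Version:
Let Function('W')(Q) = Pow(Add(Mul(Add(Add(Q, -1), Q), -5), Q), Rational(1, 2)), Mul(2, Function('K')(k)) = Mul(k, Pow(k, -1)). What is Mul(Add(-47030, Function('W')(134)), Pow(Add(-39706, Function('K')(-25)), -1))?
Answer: Add(Rational(94060, 79411), Mul(Rational(-2, 79411), I, Pow(1201, Rational(1, 2)))) ≈ Add(1.1845, Mul(-0.00087281, I))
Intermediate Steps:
Function('K')(k) = Rational(1, 2) (Function('K')(k) = Mul(Rational(1, 2), Mul(k, Pow(k, -1))) = Mul(Rational(1, 2), 1) = Rational(1, 2))
Function('W')(Q) = Pow(Add(5, Mul(-9, Q)), Rational(1, 2)) (Function('W')(Q) = Pow(Add(Mul(Add(Add(-1, Q), Q), -5), Q), Rational(1, 2)) = Pow(Add(Mul(Add(-1, Mul(2, Q)), -5), Q), Rational(1, 2)) = Pow(Add(Add(5, Mul(-10, Q)), Q), Rational(1, 2)) = Pow(Add(5, Mul(-9, Q)), Rational(1, 2)))
Mul(Add(-47030, Function('W')(134)), Pow(Add(-39706, Function('K')(-25)), -1)) = Mul(Add(-47030, Pow(Add(5, Mul(-9, 134)), Rational(1, 2))), Pow(Add(-39706, Rational(1, 2)), -1)) = Mul(Add(-47030, Pow(Add(5, -1206), Rational(1, 2))), Pow(Rational(-79411, 2), -1)) = Mul(Add(-47030, Pow(-1201, Rational(1, 2))), Rational(-2, 79411)) = Mul(Add(-47030, Mul(I, Pow(1201, Rational(1, 2)))), Rational(-2, 79411)) = Add(Rational(94060, 79411), Mul(Rational(-2, 79411), I, Pow(1201, Rational(1, 2))))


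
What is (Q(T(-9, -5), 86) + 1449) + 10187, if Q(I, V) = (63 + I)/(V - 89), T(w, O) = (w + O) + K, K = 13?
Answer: 34846/3 ≈ 11615.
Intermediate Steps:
T(w, O) = 13 + O + w (T(w, O) = (w + O) + 13 = (O + w) + 13 = 13 + O + w)
Q(I, V) = (63 + I)/(-89 + V)
(Q(T(-9, -5), 86) + 1449) + 10187 = ((63 + (13 - 5 - 9))/(-89 + 86) + 1449) + 10187 = ((63 - 1)/(-3) + 1449) + 10187 = (-1/3*62 + 1449) + 10187 = (-62/3 + 1449) + 10187 = 4285/3 + 10187 = 34846/3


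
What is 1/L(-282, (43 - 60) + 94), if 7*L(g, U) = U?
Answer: 1/11 ≈ 0.090909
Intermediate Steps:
L(g, U) = U/7
1/L(-282, (43 - 60) + 94) = 1/(((43 - 60) + 94)/7) = 1/((-17 + 94)/7) = 1/((⅐)*77) = 1/11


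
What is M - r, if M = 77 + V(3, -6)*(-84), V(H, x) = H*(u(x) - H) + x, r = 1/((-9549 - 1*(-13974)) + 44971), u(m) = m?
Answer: 140729203/49396 ≈ 2849.0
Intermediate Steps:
r = 1/49396 (r = 1/((-9549 + 13974) + 44971) = 1/(4425 + 44971) = 1/49396 ≈ 2.0245e-5)
V(H, x) = x + H*(x - H) (V(H, x) = H*(x - H) + x = x + H*(x - H))
M = 2849 (M = 77 + (-6 - 1*3**2 + 3*(-6))*(-84) = 77 + (-6 - 1*9 - 18)*(-84) = 77 + (-6 - 9 - 18)*(-84) = 77 - 33*(-84) = 77 + 2772 = 2849)
M - r = 2849 - 1*1/49396 = 2849 - 1/49396 = 140729203/49396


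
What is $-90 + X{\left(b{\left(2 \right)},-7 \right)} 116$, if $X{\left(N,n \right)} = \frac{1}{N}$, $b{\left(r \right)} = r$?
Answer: $-32$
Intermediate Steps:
$-90 + X{\left(b{\left(2 \right)},-7 \right)} 116 = -90 + \frac{1}{2} \cdot 116 = -90 + 58 = -32$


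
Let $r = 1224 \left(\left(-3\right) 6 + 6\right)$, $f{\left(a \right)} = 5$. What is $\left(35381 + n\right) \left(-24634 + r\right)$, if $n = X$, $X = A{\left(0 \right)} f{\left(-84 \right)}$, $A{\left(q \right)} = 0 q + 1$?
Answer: $-1391448292$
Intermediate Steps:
$A{\left(q \right)} = 1$ ($A{\left(q \right)} = 0 + 1 = 1$)
$r = -14688$ ($r = 1224 \left(-18 + 6\right) = 1224 \left(-12\right) = -14688$)
$X = 5$ ($X = 1 \cdot 5 = 5$)
$n = 5$
$\left(35381 + n\right) \left(-24634 + r\right) = \left(35381 + 5\right) \left(-24634 - 14688\right) = 35386 \left(-39322\right) = -1391448292$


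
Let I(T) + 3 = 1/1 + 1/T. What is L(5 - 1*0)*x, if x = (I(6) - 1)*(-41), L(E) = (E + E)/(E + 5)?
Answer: 697/6 ≈ 116.17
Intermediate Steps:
L(E) = 2*E/(5 + E) (L(E) = (2*E)/(5 + E) = 2*E/(5 + E))
I(T) = -2 + 1/T (I(T) = -3 + (1/1 + 1/T) = -3 + (1*1 + 1/T) = -3 + (1 + 1/T) = -2 + 1/T)
x = 697/6 (x = ((-2 + 1/6) - 1)*(-41) = (-11/6 - 1)*(-41) = -17/6*(-41) = 697/6 ≈ 116.17)
L(5 - 1*0)*x = (2*(5 - 1*0)/(5 + (5 - 1*0)))*(697/6) = (2*(5 + 0)/(5 + (5 + 0)))*(697/6) = (2*5/(5 + 5))*(697/6) = (2*5/10)*(697/6) = (2*5*(1/10))*(697/6) = 1*(697/6) = 697/6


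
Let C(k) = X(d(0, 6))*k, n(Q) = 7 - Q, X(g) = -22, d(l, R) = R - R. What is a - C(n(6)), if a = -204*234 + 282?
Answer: -47432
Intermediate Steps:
d(l, R) = 0
C(k) = -22*k
a = -47454 (a = -47736 + 282 = -47454)
a - C(n(6)) = -47454 - (-22)*(7 - 1*6) = -47454 - (-22)*(7 - 6) = -47454 - (-22) = -47454 - 1*(-22) = -47454 + 22 = -47432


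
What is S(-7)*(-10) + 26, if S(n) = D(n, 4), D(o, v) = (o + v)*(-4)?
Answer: -94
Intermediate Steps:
D(o, v) = -4*o - 4*v
S(n) = -16 - 4*n (S(n) = -4*n - 4*4 = -4*n - 16 = -16 - 4*n)
S(-7)*(-10) + 26 = (-16 - 4*(-7))*(-10) + 26 = (-16 + 28)*(-10) + 26 = 12*(-10) + 26 = -120 + 26 = -94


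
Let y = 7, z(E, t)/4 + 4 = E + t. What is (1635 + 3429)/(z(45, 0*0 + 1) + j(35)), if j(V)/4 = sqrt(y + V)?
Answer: 1266/41 - 211*sqrt(42)/287 ≈ 26.113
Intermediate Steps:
z(E, t) = -16 + 4*E + 4*t (z(E, t) = -16 + 4*(E + t) = -16 + (4*E + 4*t) = -16 + 4*E + 4*t)
j(V) = 4*sqrt(7 + V)
(1635 + 3429)/(z(45, 0*0 + 1) + j(35)) = (1635 + 3429)/((-16 + 4*45 + 4*(0*0 + 1)) + 4*sqrt(7 + 35)) = 5064/((-16 + 180 + 4*(0 + 1)) + 4*sqrt(42)) = 5064/((-16 + 180 + 4*1) + 4*sqrt(42)) = 5064/((-16 + 180 + 4) + 4*sqrt(42)) = 5064/(168 + 4*sqrt(42))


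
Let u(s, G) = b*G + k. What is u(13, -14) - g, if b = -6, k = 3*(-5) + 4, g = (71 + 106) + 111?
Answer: -215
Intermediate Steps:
g = 288 (g = 177 + 111 = 288)
k = -11 (k = -15 + 4 = -11)
u(s, G) = -11 - 6*G (u(s, G) = -6*G - 11 = -11 - 6*G)
u(13, -14) - g = (-11 - 6*(-14)) - 1*288 = (-11 + 84) - 288 = 73 - 288 = -215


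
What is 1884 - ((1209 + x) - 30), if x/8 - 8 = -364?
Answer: 3553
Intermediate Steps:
x = -2848 (x = 64 + 8*(-364) = 64 - 2912 = -2848)
1884 - ((1209 + x) - 30) = 1884 - ((1209 - 2848) - 30) = 1884 - (-1639 - 30) = 1884 - 1*(-1669) = 1884 + 1669 = 3553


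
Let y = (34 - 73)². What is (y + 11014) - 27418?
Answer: -14883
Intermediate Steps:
y = 1521 (y = (-39)² = 1521)
(y + 11014) - 27418 = (1521 + 11014) - 27418 = 12535 - 27418 = -14883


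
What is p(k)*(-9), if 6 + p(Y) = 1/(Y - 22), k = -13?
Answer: 1899/35 ≈ 54.257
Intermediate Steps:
p(Y) = -6 + 1/(-22 + Y) (p(Y) = -6 + 1/(Y - 22) = -6 + 1/(-22 + Y))
p(k)*(-9) = ((133 - 6*(-13))/(-22 - 13))*(-9) = ((133 + 78)/(-35))*(-9) = -1/35*211*(-9) = -211/35*(-9) = 1899/35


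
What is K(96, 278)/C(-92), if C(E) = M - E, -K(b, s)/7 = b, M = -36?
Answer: -12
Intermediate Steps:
K(b, s) = -7*b
C(E) = -36 - E
K(96, 278)/C(-92) = (-7*96)/(-36 - 1*(-92)) = -672/(-36 + 92) = -672/56 = -672*1/56 = -12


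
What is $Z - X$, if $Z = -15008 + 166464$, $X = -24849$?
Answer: $176305$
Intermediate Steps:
$Z = 151456$
$Z - X = 151456 - -24849 = 151456 + 24849 = 176305$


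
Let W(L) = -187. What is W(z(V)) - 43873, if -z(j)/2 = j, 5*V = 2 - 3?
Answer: -44060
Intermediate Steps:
V = -⅕ (V = (2 - 3)/5 = (⅕)*(-1) = -⅕ ≈ -0.20000)
z(j) = -2*j
W(z(V)) - 43873 = -187 - 43873 = -44060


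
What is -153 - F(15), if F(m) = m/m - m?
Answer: -139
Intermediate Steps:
F(m) = 1 - m
-153 - F(15) = -153 - (1 - 1*15) = -153 - (1 - 15) = -153 - 1*(-14) = -153 + 14 = -139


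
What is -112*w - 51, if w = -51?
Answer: 5661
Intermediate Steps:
-112*w - 51 = -112*(-51) - 51 = 5712 - 51 = 5661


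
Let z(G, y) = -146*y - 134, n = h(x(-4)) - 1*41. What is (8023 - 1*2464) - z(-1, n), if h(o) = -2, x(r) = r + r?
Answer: -585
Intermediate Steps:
x(r) = 2*r
n = -43 (n = -2 - 1*41 = -2 - 41 = -43)
z(G, y) = -134 - 146*y
(8023 - 1*2464) - z(-1, n) = (8023 - 1*2464) - (-134 - 146*(-43)) = (8023 - 2464) - (-134 + 6278) = 5559 - 1*6144 = 5559 - 6144 = -585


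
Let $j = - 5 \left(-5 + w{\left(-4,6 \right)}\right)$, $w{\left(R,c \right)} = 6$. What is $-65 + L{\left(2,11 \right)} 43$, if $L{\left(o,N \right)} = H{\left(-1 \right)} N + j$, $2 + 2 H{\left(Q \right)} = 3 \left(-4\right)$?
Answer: $-3591$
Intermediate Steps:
$H{\left(Q \right)} = -7$ ($H{\left(Q \right)} = -1 + \frac{3 \left(-4\right)}{2} = -1 + \frac{1}{2} \left(-12\right) = -1 - 6 = -7$)
$j = -5$ ($j = - 5 \left(-5 + 6\right) = \left(-5\right) 1 = -5$)
$L{\left(o,N \right)} = -5 - 7 N$ ($L{\left(o,N \right)} = - 7 N - 5 = -5 - 7 N$)
$-65 + L{\left(2,11 \right)} 43 = -65 + \left(-5 - 77\right) 43 = -65 - 3526 = -3591$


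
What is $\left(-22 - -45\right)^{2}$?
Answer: $529$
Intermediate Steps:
$\left(-22 - -45\right)^{2} = \left(-22 + 45\right)^{2} = 23^{2} = 529$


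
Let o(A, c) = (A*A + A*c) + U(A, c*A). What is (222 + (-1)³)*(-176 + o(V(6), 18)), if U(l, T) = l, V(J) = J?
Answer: -5746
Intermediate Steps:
o(A, c) = A + A² + A*c (o(A, c) = (A*A + A*c) + A = (A² + A*c) + A = A + A² + A*c)
(222 + (-1)³)*(-176 + o(V(6), 18)) = (222 + (-1)³)*(-176 + 6*(1 + 6 + 18)) = (222 - 1)*(-176 + 6*25) = 221*(-176 + 150) = 221*(-26) = -5746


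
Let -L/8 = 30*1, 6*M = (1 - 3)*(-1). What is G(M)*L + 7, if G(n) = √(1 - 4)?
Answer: 7 - 240*I*√3 ≈ 7.0 - 415.69*I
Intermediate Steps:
M = ⅓ (M = ((1 - 3)*(-1))/6 = (-2*(-1))/6 = (⅙)*2 = ⅓ ≈ 0.33333)
G(n) = I*√3 (G(n) = √(-3) = I*√3)
L = -240 ≈ -240.00
G(M)*L + 7 = (I*√3)*(-240) + 7 = -240*I*√3 + 7 = 7 - 240*I*√3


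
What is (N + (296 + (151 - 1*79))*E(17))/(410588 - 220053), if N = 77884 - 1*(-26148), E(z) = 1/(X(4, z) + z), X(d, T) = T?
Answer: 1768728/3239095 ≈ 0.54606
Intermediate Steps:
E(z) = 1/(2*z) (E(z) = 1/(z + z) = 1/(2*z))
N = 104032 (N = 77884 + 26148 = 104032)
(N + (296 + (151 - 1*79))*E(17))/(410588 - 220053) = (104032 + (296 + (151 - 1*79))*((1/2)/17))/(410588 - 220053) = (104032 + (296 + (151 - 79))*((1/2)*(1/17)))/190535 = (104032 + (296 + 72)*(1/34))*(1/190535) = (104032 + 368*(1/34))*(1/190535) = (104032 + 184/17)*(1/190535) = (1768728/17)*(1/190535) = 1768728/3239095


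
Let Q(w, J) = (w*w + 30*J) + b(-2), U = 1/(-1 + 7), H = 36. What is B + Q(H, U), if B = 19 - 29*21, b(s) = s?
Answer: 709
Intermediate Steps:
B = -590 (B = 19 - 609 = -590)
U = 1/6 ≈ 0.16667
Q(w, J) = -2 + w**2 + 30*J (Q(w, J) = (w*w + 30*J) - 2 = (w**2 + 30*J) - 2 = -2 + w**2 + 30*J)
B + Q(H, U) = -590 + (-2 + 36**2 + 30*(1/6)) = -590 + (-2 + 1296 + 5) = -590 + 1299 = 709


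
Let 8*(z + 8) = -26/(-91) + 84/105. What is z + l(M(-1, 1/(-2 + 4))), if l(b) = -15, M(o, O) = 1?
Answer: -3201/140 ≈ -22.864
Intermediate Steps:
z = -1101/140 (z = -8 + (-26/(-91) + 84/105)/8 = -8 + (-26*(-1/91) + 84*(1/105))/8 = -8 + (2/7 + ⅘)/8 = -8 + (⅛)*(38/35) = -8 + 19/140 = -1101/140 ≈ -7.8643)
z + l(M(-1, 1/(-2 + 4))) = -1101/140 - 15 = -3201/140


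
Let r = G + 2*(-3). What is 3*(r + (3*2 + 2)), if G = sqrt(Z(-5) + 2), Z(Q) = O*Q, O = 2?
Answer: 6 + 6*I*sqrt(2) ≈ 6.0 + 8.4853*I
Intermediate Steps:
Z(Q) = 2*Q
G = 2*I*sqrt(2) (G = sqrt(2*(-5) + 2) = sqrt(-10 + 2) = sqrt(-8) = 2*I*sqrt(2) ≈ 2.8284*I)
r = -6 + 2*I*sqrt(2) (r = 2*I*sqrt(2) + 2*(-3) = 2*I*sqrt(2) - 6 = -6 + 2*I*sqrt(2) ≈ -6.0 + 2.8284*I)
3*(r + (3*2 + 2)) = 3*((-6 + 2*I*sqrt(2)) + (3*2 + 2)) = 3*((-6 + 2*I*sqrt(2)) + (6 + 2)) = 3*((-6 + 2*I*sqrt(2)) + 8) = 3*(2 + 2*I*sqrt(2)) = 6 + 6*I*sqrt(2)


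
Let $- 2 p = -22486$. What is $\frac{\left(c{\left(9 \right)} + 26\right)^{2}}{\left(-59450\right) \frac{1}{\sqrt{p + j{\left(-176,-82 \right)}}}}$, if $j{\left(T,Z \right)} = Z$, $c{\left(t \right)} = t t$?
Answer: $- \frac{11449 \sqrt{11161}}{59450} \approx -20.345$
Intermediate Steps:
$c{\left(t \right)} = t^{2}$
$p = 11243$ ($p = \left(- \frac{1}{2}\right) \left(-22486\right) = 11243$)
$\frac{\left(c{\left(9 \right)} + 26\right)^{2}}{\left(-59450\right) \frac{1}{\sqrt{p + j{\left(-176,-82 \right)}}}} = \frac{\left(9^{2} + 26\right)^{2}}{\left(-59450\right) \frac{1}{\sqrt{11243 - 82}}} = \frac{\left(81 + 26\right)^{2}}{\left(-59450\right) \frac{1}{\sqrt{11161}}} = \frac{107^{2}}{\left(-59450\right) \frac{\sqrt{11161}}{11161}} = \frac{11449}{\left(- \frac{59450}{11161}\right) \sqrt{11161}} = 11449 \left(- \frac{\sqrt{11161}}{59450}\right) = - \frac{11449 \sqrt{11161}}{59450}$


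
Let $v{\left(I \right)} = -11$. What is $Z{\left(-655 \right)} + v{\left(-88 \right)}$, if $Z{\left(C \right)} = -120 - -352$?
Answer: $221$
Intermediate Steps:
$Z{\left(C \right)} = 232$ ($Z{\left(C \right)} = -120 + 352 = 232$)
$Z{\left(-655 \right)} + v{\left(-88 \right)} = 232 - 11 = 221$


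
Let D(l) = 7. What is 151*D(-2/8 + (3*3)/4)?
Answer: 1057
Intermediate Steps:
151*D(-2/8 + (3*3)/4) = 151*7 = 1057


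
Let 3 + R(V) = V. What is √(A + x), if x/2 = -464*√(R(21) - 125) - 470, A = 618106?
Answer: √(617166 - 928*I*√107) ≈ 785.62 - 6.109*I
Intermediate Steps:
R(V) = -3 + V
x = -940 - 928*I*√107 (x = 2*(-464*√((-3 + 21) - 125) - 470) = 2*(-464*√(18 - 125) - 470) = 2*(-464*I*√107 - 470) = 2*(-470 - 464*I*√107) = -940 - 928*I*√107 ≈ -940.0 - 9599.3*I)
√(A + x) = √(618106 + (-940 - 928*I*√107)) = √(617166 - 928*I*√107)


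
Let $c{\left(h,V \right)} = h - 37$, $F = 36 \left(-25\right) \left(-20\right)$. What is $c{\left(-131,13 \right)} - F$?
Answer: $-18168$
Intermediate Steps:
$F = 18000$ ($F = \left(-900\right) \left(-20\right) = 18000$)
$c{\left(h,V \right)} = -37 + h$ ($c{\left(h,V \right)} = h - 37 = -37 + h$)
$c{\left(-131,13 \right)} - F = \left(-37 - 131\right) - 18000 = -168 - 18000 = -18168$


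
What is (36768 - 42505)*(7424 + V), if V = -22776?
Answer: 88074424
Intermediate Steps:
(36768 - 42505)*(7424 + V) = (36768 - 42505)*(7424 - 22776) = -5737*(-15352) = 88074424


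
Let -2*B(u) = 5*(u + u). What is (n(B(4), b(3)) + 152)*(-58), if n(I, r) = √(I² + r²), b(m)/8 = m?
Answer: -8816 - 232*√61 ≈ -10628.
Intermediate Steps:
B(u) = -5*u (B(u) = -5*(u + u)/2 = -5*2*u/2 = -5*u)
b(m) = 8*m
(n(B(4), b(3)) + 152)*(-58) = (√((-5*4)² + (8*3)²) + 152)*(-58) = (√((-20)² + 24²) + 152)*(-58) = (√(400 + 576) + 152)*(-58) = (√976 + 152)*(-58) = (4*√61 + 152)*(-58) = (152 + 4*√61)*(-58) = -8816 - 232*√61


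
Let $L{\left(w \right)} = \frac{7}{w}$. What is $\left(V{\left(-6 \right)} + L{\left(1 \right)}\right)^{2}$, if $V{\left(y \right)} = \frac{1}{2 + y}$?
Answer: $\frac{729}{16} \approx 45.563$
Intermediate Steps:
$\left(V{\left(-6 \right)} + L{\left(1 \right)}\right)^{2} = \left(\frac{1}{2 - 6} + \frac{7}{1}\right)^{2} = \left(\frac{1}{-4} + 7 \cdot 1\right)^{2} = \left(- \frac{1}{4} + 7\right)^{2} = \left(\frac{27}{4}\right)^{2} = \frac{729}{16}$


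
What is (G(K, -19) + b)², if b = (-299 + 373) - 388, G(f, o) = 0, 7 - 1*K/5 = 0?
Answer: 98596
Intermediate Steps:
K = 35 (K = 35 - 5*0 = 35 + 0 = 35)
b = -314 (b = 74 - 388 = -314)
(G(K, -19) + b)² = (0 - 314)² = (-314)² = 98596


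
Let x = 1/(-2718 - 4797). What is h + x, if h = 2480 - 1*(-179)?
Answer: 19982384/7515 ≈ 2659.0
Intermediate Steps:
h = 2659 (h = 2480 + 179 = 2659)
x = -1/7515 (x = 1/(-7515) = -1/7515 ≈ -0.00013307)
h + x = 2659 - 1/7515 = 19982384/7515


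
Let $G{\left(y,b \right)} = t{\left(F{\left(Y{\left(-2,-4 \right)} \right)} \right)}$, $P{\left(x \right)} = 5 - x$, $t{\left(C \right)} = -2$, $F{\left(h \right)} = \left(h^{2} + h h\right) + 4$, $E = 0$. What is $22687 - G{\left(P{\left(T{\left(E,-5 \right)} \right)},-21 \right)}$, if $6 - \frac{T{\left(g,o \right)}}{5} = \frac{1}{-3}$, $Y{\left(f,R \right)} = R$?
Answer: $22689$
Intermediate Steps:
$F{\left(h \right)} = 4 + 2 h^{2}$ ($F{\left(h \right)} = \left(h^{2} + h^{2}\right) + 4 = 2 h^{2} + 4 = 4 + 2 h^{2}$)
$T{\left(g,o \right)} = \frac{95}{3}$ ($T{\left(g,o \right)} = 30 - \frac{5}{-3} = 30 - - \frac{5}{3} = 30 + \frac{5}{3} = \frac{95}{3}$)
$G{\left(y,b \right)} = -2$
$22687 - G{\left(P{\left(T{\left(E,-5 \right)} \right)},-21 \right)} = 22687 - -2 = 22687 + 2 = 22689$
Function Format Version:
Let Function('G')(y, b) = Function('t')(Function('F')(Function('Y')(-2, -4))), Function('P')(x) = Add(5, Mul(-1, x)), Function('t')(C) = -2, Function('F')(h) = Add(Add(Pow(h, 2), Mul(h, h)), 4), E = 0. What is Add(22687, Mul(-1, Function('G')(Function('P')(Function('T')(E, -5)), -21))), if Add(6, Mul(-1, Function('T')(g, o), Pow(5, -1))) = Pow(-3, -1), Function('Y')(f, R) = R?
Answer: 22689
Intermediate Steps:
Function('F')(h) = Add(4, Mul(2, Pow(h, 2))) (Function('F')(h) = Add(Add(Pow(h, 2), Pow(h, 2)), 4) = Add(Mul(2, Pow(h, 2)), 4) = Add(4, Mul(2, Pow(h, 2))))
Function('T')(g, o) = Rational(95, 3) (Function('T')(g, o) = Add(30, Mul(-5, Pow(-3, -1))) = Add(30, Mul(-5, Rational(-1, 3))) = Add(30, Rational(5, 3)) = Rational(95, 3))
Function('G')(y, b) = -2
Add(22687, Mul(-1, Function('G')(Function('P')(Function('T')(E, -5)), -21))) = Add(22687, Mul(-1, -2)) = Add(22687, 2) = 22689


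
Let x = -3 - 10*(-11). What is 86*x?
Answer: 9202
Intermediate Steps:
x = 107 (x = -3 + 110 = 107)
86*x = 86*107 = 9202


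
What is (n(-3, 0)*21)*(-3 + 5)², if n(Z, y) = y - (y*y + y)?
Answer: 0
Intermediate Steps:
n(Z, y) = -y² (n(Z, y) = y - (y² + y) = y - (y + y²) = y + (-y - y²) = -y²)
(n(-3, 0)*21)*(-3 + 5)² = (-1*0²*21)*(-3 + 5)² = (-1*0*21)*2² = (0*21)*4 = 0*4 = 0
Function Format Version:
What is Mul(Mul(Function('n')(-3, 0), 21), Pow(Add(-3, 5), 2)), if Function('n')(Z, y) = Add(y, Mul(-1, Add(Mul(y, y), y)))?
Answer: 0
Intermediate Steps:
Function('n')(Z, y) = Mul(-1, Pow(y, 2)) (Function('n')(Z, y) = Add(y, Mul(-1, Add(Pow(y, 2), y))) = Add(y, Mul(-1, Add(y, Pow(y, 2)))) = Add(y, Add(Mul(-1, y), Mul(-1, Pow(y, 2)))) = Mul(-1, Pow(y, 2)))
Mul(Mul(Function('n')(-3, 0), 21), Pow(Add(-3, 5), 2)) = Mul(Mul(Mul(-1, Pow(0, 2)), 21), Pow(Add(-3, 5), 2)) = Mul(Mul(Mul(-1, 0), 21), Pow(2, 2)) = Mul(Mul(0, 21), 4) = Mul(0, 4) = 0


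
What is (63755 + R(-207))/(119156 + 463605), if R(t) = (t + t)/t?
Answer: 63757/582761 ≈ 0.10941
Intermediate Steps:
R(t) = 2 (R(t) = (2*t)/t = 2)
(63755 + R(-207))/(119156 + 463605) = (63755 + 2)/(119156 + 463605) = 63757/582761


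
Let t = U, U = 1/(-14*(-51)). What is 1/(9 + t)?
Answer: 714/6427 ≈ 0.11109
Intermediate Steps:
U = 1/714 ≈ 0.0014006
t = 1/714 ≈ 0.0014006
1/(9 + t) = 1/(9 + 1/714) = 1/(6427/714) = 714/6427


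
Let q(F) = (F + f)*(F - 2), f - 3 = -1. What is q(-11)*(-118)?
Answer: -13806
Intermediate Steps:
f = 2 (f = 3 - 1 = 2)
q(F) = (-2 + F)*(2 + F) (q(F) = (F + 2)*(F - 2) = (2 + F)*(-2 + F) = (-2 + F)*(2 + F))
q(-11)*(-118) = (-4 + (-11)**2)*(-118) = (-4 + 121)*(-118) = 117*(-118) = -13806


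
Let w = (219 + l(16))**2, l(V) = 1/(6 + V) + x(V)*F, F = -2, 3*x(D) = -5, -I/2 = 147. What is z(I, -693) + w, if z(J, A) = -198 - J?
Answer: 215832505/4356 ≈ 49548.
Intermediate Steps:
I = -294 (I = -2*147 = -294)
x(D) = -5/3 (x(D) = (1/3)*(-5) = -5/3)
l(V) = 10/3 + 1/(6 + V) (l(V) = 1/(6 + V) - 5/3*(-2) = 1/(6 + V) + 10/3 = 10/3 + 1/(6 + V))
w = 215414329/4356 (w = (219 + (63 + 10*16)/(3*(6 + 16)))**2 = (219 + (1/3)*(63 + 160)/22)**2 = (219 + (1/3)*(1/22)*223)**2 = (219 + 223/66)**2 = (14677/66)**2 = 215414329/4356 ≈ 49452.)
z(I, -693) + w = (-198 - 1*(-294)) + 215414329/4356 = (-198 + 294) + 215414329/4356 = 96 + 215414329/4356 = 215832505/4356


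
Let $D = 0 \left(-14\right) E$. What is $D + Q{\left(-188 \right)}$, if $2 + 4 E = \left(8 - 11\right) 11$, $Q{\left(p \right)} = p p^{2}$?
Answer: $-6644672$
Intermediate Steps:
$Q{\left(p \right)} = p^{3}$
$E = - \frac{35}{4}$ ($E = - \frac{1}{2} + \frac{\left(8 - 11\right) 11}{4} = - \frac{1}{2} + \frac{\left(-3\right) 11}{4} = - \frac{1}{2} + \frac{1}{4} \left(-33\right) = - \frac{1}{2} - \frac{33}{4} = - \frac{35}{4} \approx -8.75$)
$D = 0$ ($D = 0 \left(-14\right) \left(- \frac{35}{4}\right) = 0 \left(- \frac{35}{4}\right) = 0$)
$D + Q{\left(-188 \right)} = 0 + \left(-188\right)^{3} = 0 - 6644672 = -6644672$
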